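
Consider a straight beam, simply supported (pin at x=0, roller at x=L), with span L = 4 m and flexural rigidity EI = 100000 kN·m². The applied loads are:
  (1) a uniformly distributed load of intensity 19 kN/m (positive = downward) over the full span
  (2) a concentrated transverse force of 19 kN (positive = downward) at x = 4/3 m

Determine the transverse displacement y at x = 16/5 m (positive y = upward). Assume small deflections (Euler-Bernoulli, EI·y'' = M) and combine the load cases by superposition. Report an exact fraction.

Load 1 — uniform load w=19 kN/m over full span:
  y_1 = -wx(L³-2Lx²+x³)/(24EI) = -19·(16/5)·(4³-2·4·(16/5)²+(16/5)³)/(24·100000) = -2204/5859375 m
Load 2 — point force P=19 kN at a=4/3 m (b=L-a=8/3):
  y_2 = -Pa(L-x)(2Lx-a²-x²)/(6LEI)  [x>a] = -19·(4/3)·(4-(16/5))·(2·4·(16/5)-(4/3)²-(16/5)²)/(6·4·100000) = -3629/31640625 m
Superposition: y = Σ y_i = -77653/158203125 m ≈ -0.000491 m

y(16/5) = -77653/158203125 m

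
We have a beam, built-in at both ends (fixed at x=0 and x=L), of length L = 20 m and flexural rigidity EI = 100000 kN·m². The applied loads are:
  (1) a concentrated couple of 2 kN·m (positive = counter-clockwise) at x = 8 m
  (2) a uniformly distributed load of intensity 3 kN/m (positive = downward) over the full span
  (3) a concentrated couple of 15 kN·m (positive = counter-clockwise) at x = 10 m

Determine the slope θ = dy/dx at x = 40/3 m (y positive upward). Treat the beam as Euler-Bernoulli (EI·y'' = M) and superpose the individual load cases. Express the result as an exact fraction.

θ(40/3) = 1241/843750 rad

Load 1 — applied couple M₀=2 kN·m at a=8 m (b=L-a=12):
  θ_1 = (R_Ax²/2 - M_Ax - M₀(x-a))/EI  [x>a] with R_A=18/125, M_A=6/25 = ((18/125)·(40/3)²/2 - (6/25)·(40/3) - 2·((40/3)-8))/100000 = -1/93750 rad
Load 2 — uniform load w=3 kN/m over full span:
  θ_2 = -wx(L-x)(L-2x)/(12EI) = -3·(40/3)·(20-(40/3))·(20-2·(40/3))/(12·100000) = 1/675 rad
Load 3 — applied couple M₀=15 kN·m at a=10 m (b=L-a=10):
  θ_3 = (R_Ax²/2 - M_Ax - M₀(x-a))/EI  [x>a] with R_A=9/8, M_A=15/4 = ((9/8)·(40/3)²/2 - (15/4)·(40/3) - 15·((40/3)-10))/100000 = 0 rad
Superposition: θ = Σ θ_i = 1241/843750 rad ≈ 0.001471 rad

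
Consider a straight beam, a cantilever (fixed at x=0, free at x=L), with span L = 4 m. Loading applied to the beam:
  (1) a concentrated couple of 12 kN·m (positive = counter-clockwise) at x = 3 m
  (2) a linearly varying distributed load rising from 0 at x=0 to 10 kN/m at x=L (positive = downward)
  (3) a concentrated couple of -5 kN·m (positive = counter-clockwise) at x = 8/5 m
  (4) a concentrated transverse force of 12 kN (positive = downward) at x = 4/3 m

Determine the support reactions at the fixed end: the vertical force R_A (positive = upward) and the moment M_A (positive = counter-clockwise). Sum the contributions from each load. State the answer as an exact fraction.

Load 1 — applied couple M₀=12 kN·m at a=3 m (b=L-a=1):
  R_A = 0 kN
  M_A = -M₀ = -12 kN·m
Load 2 — triangular load w₀=10 kN/m (0→w₀ over full span):
  R_A = w₀L/2 = 10·4/2 = 20 kN
  M_A = w₀L²/3 = 10·4²/3 = 160/3 kN·m
Load 3 — applied couple M₀=-5 kN·m at a=8/5 m (b=L-a=12/5):
  R_A = 0 kN
  M_A = -M₀ = -(-5) = 5 kN·m
Load 4 — point force P=12 kN at a=4/3 m (b=L-a=8/3):
  R_A = P = 12 kN
  M_A = Pa = 12·(4/3) = 16 kN·m
Superposition: R_A = 32 kN, M_A = 187/3 kN·m

R_A = 32 kN, M_A = 187/3 kN·m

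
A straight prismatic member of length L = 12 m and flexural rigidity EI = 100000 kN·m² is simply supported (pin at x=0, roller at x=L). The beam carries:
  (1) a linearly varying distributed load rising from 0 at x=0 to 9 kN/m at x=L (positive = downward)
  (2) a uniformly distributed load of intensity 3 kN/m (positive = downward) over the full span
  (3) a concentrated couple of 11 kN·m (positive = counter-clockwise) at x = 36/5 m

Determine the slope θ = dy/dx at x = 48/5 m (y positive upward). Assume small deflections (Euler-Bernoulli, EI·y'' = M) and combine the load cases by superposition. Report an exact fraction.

θ(48/5) = 136591/31250000 rad

Load 1 — triangular load w₀=9 kN/m (0→w₀ over full span):
  θ_1 = -w₀(7L⁴-30L²x²+15x⁴)/(360LEI) = -9·(7·12⁴-30·12²·(48/5)²+15·(48/5)⁴)/(360·12·100000) = 20439/7812500 rad
Load 2 — uniform load w=3 kN/m over full span:
  θ_2 = -w(L³-6Lx²+4x³)/(24EI) = -3·(12³-6·12·(48/5)²+4·(48/5)³)/(24·100000) = 2673/1562500 rad
Load 3 — applied couple M₀=11 kN·m at a=36/5 m (b=L-a=24/5):
  θ_3 = (M₀x²/(2L)-M₀(x-a)+C₁)/EI  [x>a] with C₁=M₀(3b²-L²)/(6L)=-286/25 = (11·(48/5)²/(2·12)-11·((48/5)-(36/5))+(-286/25))/100000 = 11/250000 rad
Superposition: θ = Σ θ_i = 136591/31250000 rad ≈ 0.004371 rad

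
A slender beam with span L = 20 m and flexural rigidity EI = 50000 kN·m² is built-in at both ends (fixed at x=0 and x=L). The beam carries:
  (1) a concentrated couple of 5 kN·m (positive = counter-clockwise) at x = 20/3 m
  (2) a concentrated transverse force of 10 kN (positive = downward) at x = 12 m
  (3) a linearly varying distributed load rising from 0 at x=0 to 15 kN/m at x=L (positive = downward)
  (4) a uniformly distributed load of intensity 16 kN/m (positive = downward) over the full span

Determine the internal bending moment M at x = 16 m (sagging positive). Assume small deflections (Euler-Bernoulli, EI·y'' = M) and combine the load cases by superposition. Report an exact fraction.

M(16) = -397/25 kN·m

Load 1 — applied couple M₀=5 kN·m at a=20/3 m (b=L-a=40/3):
  M_1 = R_Ax - M_A - M₀  [x>a] with R_A=1/3, M_A=0 = (1/3)·16 - 0 - 5 = 1/3 kN·m
Load 2 — point force P=10 kN at a=12 m (b=L-a=8):
  M_2 = Pa²(a+3b)(L-x)/L³ - Pa²b/L²  [x>a] = 10·12²·(12+3·8)·(20-16)/20³ - 10·12²·8/20² = -72/25 kN·m
Load 3 — triangular load w₀=15 kN/m (0→w₀ over full span):
  M_3 = 3w₀Lx/20 - w₀L²/30 - w₀x³/(6L) = 3·15·20·16/20 - 15·20²/30 - 15·16³/(6·20) = 8 kN·m
Load 4 — uniform load w=16 kN/m over full span:
  M_4 = wLx/2 - wL²/12 - wx²/2 = 16·20·16/2 - 16·20²/12 - 16·16²/2 = -64/3 kN·m
Superposition: M = Σ M_i = -397/25 kN·m ≈ -15.880000 kN·m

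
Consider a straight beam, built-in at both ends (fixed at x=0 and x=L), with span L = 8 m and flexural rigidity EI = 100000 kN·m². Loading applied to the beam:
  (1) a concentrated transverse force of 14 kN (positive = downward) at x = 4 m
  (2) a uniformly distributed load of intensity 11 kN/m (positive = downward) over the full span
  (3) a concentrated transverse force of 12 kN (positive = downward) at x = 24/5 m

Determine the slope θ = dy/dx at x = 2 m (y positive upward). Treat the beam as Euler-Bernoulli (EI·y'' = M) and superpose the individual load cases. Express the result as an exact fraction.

Load 1 — point force P=14 kN at a=4 m (b=L-a=4):
  θ_1 = -Pb²x(2aL-(3a+b)x)/(2L³EI)  [x≤a] = -14·4²·2·(2·4·8-(3·4+4)·2)/(2·8³·100000) = -7/50000 rad
Load 2 — uniform load w=11 kN/m over full span:
  θ_2 = -wx(L-x)(L-2x)/(12EI) = -11·2·(8-2)·(8-2·2)/(12·100000) = -11/25000 rad
Load 3 — point force P=12 kN at a=24/5 m (b=L-a=16/5):
  θ_3 = -Pb²x(2aL-(3a+b)x)/(2L³EI)  [x≤a] = -12·(16/5)²·2·(2·(24/5)·8-(3·(24/5)+(16/5))·2)/(2·8³·100000) = -39/390625 rad
Superposition: θ = Σ θ_i = -4249/6250000 rad ≈ -0.000680 rad

θ(2) = -4249/6250000 rad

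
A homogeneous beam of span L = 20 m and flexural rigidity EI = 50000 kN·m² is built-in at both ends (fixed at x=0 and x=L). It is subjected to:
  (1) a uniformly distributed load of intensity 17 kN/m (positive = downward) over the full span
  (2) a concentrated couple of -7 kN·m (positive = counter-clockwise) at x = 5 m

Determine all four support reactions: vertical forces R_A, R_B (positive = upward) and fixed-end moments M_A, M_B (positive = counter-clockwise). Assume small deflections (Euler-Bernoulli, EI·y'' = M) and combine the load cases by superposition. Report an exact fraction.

Load 1 — uniform load w=17 kN/m over full span:
  R_A = wL/2 = 17·20/2 = 170 kN
  M_A = wL²/12 = 17·20²/12 = 1700/3 kN·m
  R_B = wL/2 = 17·20/2 = 170 kN
  M_B = -wL²/12 = -17·20²/12 = -1700/3 kN·m
Load 2 — applied couple M₀=-7 kN·m at a=5 m (b=L-a=15):
  R_A = 6M₀ab/L³ = 6·(-7)·5·15/20³ = -63/160 kN
  M_A = M₀b(2a-b)/L² = (-7)·15·(2·5-15)/20² = 21/16 kN·m
  R_B = -6M₀ab/L³ = -6·(-7)·5·15/20³ = 63/160 kN
  M_B = M₀a(2b-a)/L² = (-7)·5·(2·15-5)/20² = -35/16 kN·m
Superposition: R_A = 27137/160 kN, M_A = 27263/48 kN·m, R_B = 27263/160 kN, M_B = -27305/48 kN·m

R_A = 27137/160 kN, M_A = 27263/48 kN·m, R_B = 27263/160 kN, M_B = -27305/48 kN·m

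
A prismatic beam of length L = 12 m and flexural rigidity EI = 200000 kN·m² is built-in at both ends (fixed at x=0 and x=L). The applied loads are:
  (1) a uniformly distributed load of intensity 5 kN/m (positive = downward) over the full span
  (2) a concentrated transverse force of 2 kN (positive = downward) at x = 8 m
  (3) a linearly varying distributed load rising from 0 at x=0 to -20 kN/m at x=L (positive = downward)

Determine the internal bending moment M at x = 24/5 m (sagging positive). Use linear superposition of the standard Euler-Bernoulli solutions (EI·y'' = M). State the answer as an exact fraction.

M(24/5) = -4268/225 kN·m

Load 1 — uniform load w=5 kN/m over full span:
  M_1 = wLx/2 - wL²/12 - wx²/2 = 5·12·(24/5)/2 - 5·12²/12 - 5·(24/5)²/2 = 132/5 kN·m
Load 2 — point force P=2 kN at a=8 m (b=L-a=4):
  M_2 = Pb²(3a+b)x/L³ - Pab²/L²  [x≤a] = 2·4²·(3·8+4)·(24/5)/12³ - 2·8·4²/12² = 32/45 kN·m
Load 3 — triangular load w₀=-20 kN/m (0→w₀ over full span):
  M_3 = 3w₀Lx/20 - w₀L²/30 - w₀x³/(6L) = 3·(-20)·12·(24/5)/20 - (-20)·12²/30 - (-20)·(24/5)³/(6·12) = -1152/25 kN·m
Superposition: M = Σ M_i = -4268/225 kN·m ≈ -18.968889 kN·m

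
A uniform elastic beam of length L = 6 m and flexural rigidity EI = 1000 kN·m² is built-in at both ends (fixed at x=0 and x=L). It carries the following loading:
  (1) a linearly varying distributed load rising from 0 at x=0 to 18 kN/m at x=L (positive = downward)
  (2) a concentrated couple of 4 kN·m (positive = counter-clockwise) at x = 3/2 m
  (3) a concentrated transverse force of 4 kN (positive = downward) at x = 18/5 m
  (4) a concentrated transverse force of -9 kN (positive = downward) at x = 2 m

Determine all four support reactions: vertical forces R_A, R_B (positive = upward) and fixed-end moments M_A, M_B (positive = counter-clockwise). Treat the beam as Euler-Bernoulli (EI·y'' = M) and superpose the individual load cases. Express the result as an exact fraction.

R_A = 17537/1500 kN, M_A = 7577/500 kN·m, R_B = 55963/1500 kN, M_B = -15303/500 kN·m

Load 1 — triangular load w₀=18 kN/m (0→w₀ over full span):
  R_A = 3w₀L/20 = 3·18·6/20 = 81/5 kN
  M_A = w₀L²/30 = 18·6²/30 = 108/5 kN·m
  R_B = 7w₀L/20 = 7·18·6/20 = 189/5 kN
  M_B = -w₀L²/20 = -18·6²/20 = -162/5 kN·m
Load 2 — applied couple M₀=4 kN·m at a=3/2 m (b=L-a=9/2):
  R_A = 6M₀ab/L³ = 6·4·(3/2)·(9/2)/6³ = 3/4 kN
  M_A = M₀b(2a-b)/L² = 4·(9/2)·(2·(3/2)-(9/2))/6² = -3/4 kN·m
  R_B = -6M₀ab/L³ = -6·4·(3/2)·(9/2)/6³ = -3/4 kN
  M_B = M₀a(2b-a)/L² = 4·(3/2)·(2·(9/2)-(3/2))/6² = 5/4 kN·m
Load 3 — point force P=4 kN at a=18/5 m (b=L-a=12/5):
  R_A = Pb²(3a+b)/L³ = 4·(12/5)²·(3·(18/5)+(12/5))/6³ = 176/125 kN
  M_A = Pab²/L² = 4·(18/5)·(12/5)²/6² = 288/125 kN·m
  R_B = Pa²(a+3b)/L³ = 4·(18/5)²·((18/5)+3·(12/5))/6³ = 324/125 kN
  M_B = -Pa²b/L² = -4·(18/5)²·(12/5)/6² = -432/125 kN·m
Load 4 — point force P=-9 kN at a=2 m (b=L-a=4):
  R_A = Pb²(3a+b)/L³ = (-9)·4²·(3·2+4)/6³ = -20/3 kN
  M_A = Pab²/L² = (-9)·2·4²/6² = -8 kN·m
  R_B = Pa²(a+3b)/L³ = (-9)·2²·(2+3·4)/6³ = -7/3 kN
  M_B = -Pa²b/L² = -(-9)·2²·4/6² = 4 kN·m
Superposition: R_A = 17537/1500 kN, M_A = 7577/500 kN·m, R_B = 55963/1500 kN, M_B = -15303/500 kN·m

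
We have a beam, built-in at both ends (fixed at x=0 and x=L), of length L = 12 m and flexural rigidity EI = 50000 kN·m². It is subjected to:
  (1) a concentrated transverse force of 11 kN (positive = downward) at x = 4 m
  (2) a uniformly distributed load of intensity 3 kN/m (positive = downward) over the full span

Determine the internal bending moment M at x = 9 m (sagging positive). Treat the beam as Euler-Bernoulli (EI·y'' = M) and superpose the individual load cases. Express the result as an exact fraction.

Load 1 — point force P=11 kN at a=4 m (b=L-a=8):
  M_1 = Pa²(a+3b)(L-x)/L³ - Pa²b/L²  [x>a] = 11·4²·(4+3·8)·(12-9)/12³ - 11·4²·8/12² = -11/9 kN·m
Load 2 — uniform load w=3 kN/m over full span:
  M_2 = wLx/2 - wL²/12 - wx²/2 = 3·12·9/2 - 3·12²/12 - 3·9²/2 = 9/2 kN·m
Superposition: M = Σ M_i = 59/18 kN·m ≈ 3.277778 kN·m

M(9) = 59/18 kN·m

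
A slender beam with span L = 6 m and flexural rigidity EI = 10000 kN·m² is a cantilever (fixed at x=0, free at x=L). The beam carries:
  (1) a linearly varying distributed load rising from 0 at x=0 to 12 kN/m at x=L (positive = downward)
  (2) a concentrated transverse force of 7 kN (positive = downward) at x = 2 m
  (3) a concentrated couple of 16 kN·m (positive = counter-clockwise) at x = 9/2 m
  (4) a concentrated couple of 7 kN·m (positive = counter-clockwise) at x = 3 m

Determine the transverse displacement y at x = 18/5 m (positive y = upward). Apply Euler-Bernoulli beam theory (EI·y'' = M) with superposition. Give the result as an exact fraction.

y(18/5) = -52176409/937500000 m

Load 1 — triangular load w₀=12 kN/m (0→w₀ over full span):
  y_1 = (w₀Lx³/12-w₀L²x²/6-w₀x⁵/(120L))/EI = (12·6·(18/5)³/12-12·6²·(18/5)²/6-12·(18/5)⁵/(120·6))/10000 = -1295433/19531250 m
Load 2 — point force P=7 kN at a=2 m (b=L-a=4):
  y_2 = -Pa²(3x-a)/(6EI)  [x>a] = -7·2²·(3·(18/5)-2)/(6·10000) = -77/18750 m
Load 3 — applied couple M₀=16 kN·m at a=9/2 m (b=L-a=3/2):
  y_3 = M₀x²/(2EI)  [x≤a] = 16·(18/5)²/(2·10000) = 162/15625 m
Load 4 — applied couple M₀=7 kN·m at a=3 m (b=L-a=3):
  y_4 = M₀a(2x-a)/(2EI)  [x>a] = 7·3·(2·(18/5)-3)/(2·10000) = 441/100000 m
Superposition: y = Σ y_i = -52176409/937500000 m ≈ -0.055655 m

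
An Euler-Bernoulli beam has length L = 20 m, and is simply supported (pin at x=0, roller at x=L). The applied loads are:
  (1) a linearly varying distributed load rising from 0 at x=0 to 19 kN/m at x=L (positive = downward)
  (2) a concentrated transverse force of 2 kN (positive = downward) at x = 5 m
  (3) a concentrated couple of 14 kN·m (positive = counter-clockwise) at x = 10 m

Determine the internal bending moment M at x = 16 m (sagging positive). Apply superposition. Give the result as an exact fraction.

Load 1 — triangular load w₀=19 kN/m (0→w₀ over full span):
  M_1 = w₀Lx/6 - w₀x³/(6L) = 19·20·16/6 - 19·16³/(6·20) = 1824/5 kN·m
Load 2 — point force P=2 kN at a=5 m (b=L-a=15):
  M_2 = Pa(L-x)/L  [x>a] = 2·5·(20-16)/20 = 2 kN·m
Load 3 — applied couple M₀=14 kN·m at a=10 m (b=L-a=10):
  M_3 = M₀x/L - M₀  [x>a] = 14·16/20 - 14 = -14/5 kN·m
Superposition: M = Σ M_i = 364 kN·m ≈ 364.000000 kN·m

M(16) = 364 kN·m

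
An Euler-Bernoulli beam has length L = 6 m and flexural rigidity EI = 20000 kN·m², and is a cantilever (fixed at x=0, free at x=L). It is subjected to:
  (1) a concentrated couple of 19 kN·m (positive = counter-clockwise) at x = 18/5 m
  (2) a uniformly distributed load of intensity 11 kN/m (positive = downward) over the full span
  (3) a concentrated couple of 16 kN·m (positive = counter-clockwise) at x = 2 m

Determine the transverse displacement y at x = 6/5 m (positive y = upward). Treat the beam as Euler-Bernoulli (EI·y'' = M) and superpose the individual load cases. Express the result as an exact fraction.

Load 1 — applied couple M₀=19 kN·m at a=18/5 m (b=L-a=12/5):
  y_1 = M₀x²/(2EI)  [x≤a] = 19·(6/5)²/(2·20000) = 171/250000 m
Load 2 — uniform load w=11 kN/m over full span:
  y_2 = -wx²(x²-4Lx+6L²)/(24EI) = -11·(6/5)²·((6/5)²-4·6·(6/5)+6·6²)/(24·20000) = -38907/6250000 m
Load 3 — applied couple M₀=16 kN·m at a=2 m (b=L-a=4):
  y_3 = M₀x²/(2EI)  [x≤a] = 16·(6/5)²/(2·20000) = 9/15625 m
Superposition: y = Σ y_i = -3879/781250 m ≈ -0.004965 m

y(6/5) = -3879/781250 m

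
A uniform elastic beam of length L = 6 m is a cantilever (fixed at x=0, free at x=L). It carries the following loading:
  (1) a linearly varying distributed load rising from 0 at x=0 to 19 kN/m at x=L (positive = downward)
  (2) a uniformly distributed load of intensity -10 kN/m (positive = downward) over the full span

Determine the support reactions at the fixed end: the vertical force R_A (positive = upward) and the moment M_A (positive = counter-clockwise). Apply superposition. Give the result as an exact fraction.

R_A = -3 kN, M_A = 48 kN·m

Load 1 — triangular load w₀=19 kN/m (0→w₀ over full span):
  R_A = w₀L/2 = 19·6/2 = 57 kN
  M_A = w₀L²/3 = 19·6²/3 = 228 kN·m
Load 2 — uniform load w=-10 kN/m over full span:
  R_A = wL = (-10)·6 = -60 kN
  M_A = wL²/2 = (-10)·6²/2 = -180 kN·m
Superposition: R_A = -3 kN, M_A = 48 kN·m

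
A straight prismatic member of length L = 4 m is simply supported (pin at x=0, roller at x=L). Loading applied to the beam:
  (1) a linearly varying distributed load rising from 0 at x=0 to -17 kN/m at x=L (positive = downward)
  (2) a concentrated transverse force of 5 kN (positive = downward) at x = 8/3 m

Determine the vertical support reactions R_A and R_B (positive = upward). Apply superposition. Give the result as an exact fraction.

Load 1 — triangular load w₀=-17 kN/m (0→w₀ over full span):
  R_A = w₀L/6 = (-17)·4/6 = -34/3 kN
  R_B = w₀L/3 = (-17)·4/3 = -68/3 kN
Load 2 — point force P=5 kN at a=8/3 m (b=L-a=4/3):
  R_A = Pb/L = 5·(4/3)/4 = 5/3 kN
  R_B = Pa/L = 5·(8/3)/4 = 10/3 kN
Superposition: R_A = -29/3 kN, R_B = -58/3 kN

R_A = -29/3 kN, R_B = -58/3 kN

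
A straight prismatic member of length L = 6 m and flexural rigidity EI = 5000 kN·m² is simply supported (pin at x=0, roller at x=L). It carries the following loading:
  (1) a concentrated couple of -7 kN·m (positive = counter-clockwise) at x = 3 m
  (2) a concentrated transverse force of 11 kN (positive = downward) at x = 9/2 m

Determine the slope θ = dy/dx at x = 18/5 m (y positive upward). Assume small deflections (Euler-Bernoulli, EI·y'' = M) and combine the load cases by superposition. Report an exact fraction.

Load 1 — applied couple M₀=-7 kN·m at a=3 m (b=L-a=3):
  θ_1 = (M₀x²/(2L)-M₀(x-a)+C₁)/EI  [x>a] with C₁=M₀(3b²-L²)/(6L)=7/4 = ((-7)·(18/5)²/(2·6)-(-7)·((18/5)-3)+(7/4))/5000 = -161/500000 rad
Load 2 — point force P=11 kN at a=9/2 m (b=L-a=3/2):
  θ_2 = -Pb(L²-b²-3x²)/(6LEI)  [x≤a] = -11·(3/2)·(6²-(3/2)²-3·(18/5)²)/(6·6·5000) = 1881/4000000 rad
Superposition: θ = Σ θ_i = 593/4000000 rad ≈ 0.000148 rad

θ(18/5) = 593/4000000 rad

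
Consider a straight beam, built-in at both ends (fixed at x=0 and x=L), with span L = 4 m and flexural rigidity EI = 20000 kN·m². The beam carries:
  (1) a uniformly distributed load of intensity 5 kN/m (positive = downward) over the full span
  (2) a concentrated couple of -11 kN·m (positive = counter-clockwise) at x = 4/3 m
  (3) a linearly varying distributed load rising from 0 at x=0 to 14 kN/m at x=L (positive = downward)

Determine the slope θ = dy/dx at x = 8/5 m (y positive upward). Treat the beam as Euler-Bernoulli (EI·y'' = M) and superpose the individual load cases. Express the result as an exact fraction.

θ(8/5) = -811/3125000 rad

Load 1 — uniform load w=5 kN/m over full span:
  θ_1 = -wx(L-x)(L-2x)/(12EI) = -5·(8/5)·(4-(8/5))·(4-2·(8/5))/(12·20000) = -1/15625 rad
Load 2 — applied couple M₀=-11 kN·m at a=4/3 m (b=L-a=8/3):
  θ_2 = (R_Ax²/2 - M_Ax - M₀(x-a))/EI  [x>a] with R_A=-11/3, M_A=0 = ((-11/3)·(8/5)²/2 - 0·(8/5) - (-11)·((8/5)-(4/3)))/20000 = -11/125000 rad
Load 3 — triangular load w₀=14 kN/m (0→w₀ over full span):
  θ_3 = -w₀(2x(L-x)(L-2x)(x+2L)+x²(L-x)²)/(120LEI) = -14·(2·(8/5)·(4-(8/5))·(4-2·(8/5))·((8/5)+2·4)+(8/5)²·(4-(8/5))²)/(120·4·20000) = -42/390625 rad
Superposition: θ = Σ θ_i = -811/3125000 rad ≈ -0.000260 rad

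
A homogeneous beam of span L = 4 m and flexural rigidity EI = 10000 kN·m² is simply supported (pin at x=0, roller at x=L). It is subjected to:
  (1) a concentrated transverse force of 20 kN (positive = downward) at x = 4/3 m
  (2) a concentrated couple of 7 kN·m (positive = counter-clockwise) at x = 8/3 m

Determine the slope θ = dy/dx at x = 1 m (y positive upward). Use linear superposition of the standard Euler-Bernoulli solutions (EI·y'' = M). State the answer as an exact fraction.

Load 1 — point force P=20 kN at a=4/3 m (b=L-a=8/3):
  θ_1 = -Pb(L²-b²-3x²)/(6LEI)  [x≤a] = -20·(8/3)·(4²-(8/3)²-3·1²)/(6·4·10000) = -53/40500 rad
Load 2 — applied couple M₀=7 kN·m at a=8/3 m (b=L-a=4/3):
  θ_2 = (M₀x²/(2L)+C₁)/EI  [x≤a] with C₁=M₀(3b²-L²)/(6L)=-28/9 = (7·1²/(2·4)+(-28/9))/10000 = -161/720000 rad
Superposition: θ = Σ θ_i = -9929/6480000 rad ≈ -0.001532 rad

θ(1) = -9929/6480000 rad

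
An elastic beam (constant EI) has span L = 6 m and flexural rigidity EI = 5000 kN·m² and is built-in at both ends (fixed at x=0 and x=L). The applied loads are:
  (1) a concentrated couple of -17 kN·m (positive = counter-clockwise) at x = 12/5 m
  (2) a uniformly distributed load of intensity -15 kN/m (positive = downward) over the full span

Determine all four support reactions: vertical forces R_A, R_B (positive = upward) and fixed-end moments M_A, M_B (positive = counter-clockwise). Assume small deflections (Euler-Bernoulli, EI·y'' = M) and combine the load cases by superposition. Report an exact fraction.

Load 1 — applied couple M₀=-17 kN·m at a=12/5 m (b=L-a=18/5):
  R_A = 6M₀ab/L³ = 6·(-17)·(12/5)·(18/5)/6³ = -102/25 kN
  M_A = M₀b(2a-b)/L² = (-17)·(18/5)·(2·(12/5)-(18/5))/6² = -51/25 kN·m
  R_B = -6M₀ab/L³ = -6·(-17)·(12/5)·(18/5)/6³ = 102/25 kN
  M_B = M₀a(2b-a)/L² = (-17)·(12/5)·(2·(18/5)-(12/5))/6² = -136/25 kN·m
Load 2 — uniform load w=-15 kN/m over full span:
  R_A = wL/2 = (-15)·6/2 = -45 kN
  M_A = wL²/12 = (-15)·6²/12 = -45 kN·m
  R_B = wL/2 = (-15)·6/2 = -45 kN
  M_B = -wL²/12 = -(-15)·6²/12 = 45 kN·m
Superposition: R_A = -1227/25 kN, M_A = -1176/25 kN·m, R_B = -1023/25 kN, M_B = 989/25 kN·m

R_A = -1227/25 kN, M_A = -1176/25 kN·m, R_B = -1023/25 kN, M_B = 989/25 kN·m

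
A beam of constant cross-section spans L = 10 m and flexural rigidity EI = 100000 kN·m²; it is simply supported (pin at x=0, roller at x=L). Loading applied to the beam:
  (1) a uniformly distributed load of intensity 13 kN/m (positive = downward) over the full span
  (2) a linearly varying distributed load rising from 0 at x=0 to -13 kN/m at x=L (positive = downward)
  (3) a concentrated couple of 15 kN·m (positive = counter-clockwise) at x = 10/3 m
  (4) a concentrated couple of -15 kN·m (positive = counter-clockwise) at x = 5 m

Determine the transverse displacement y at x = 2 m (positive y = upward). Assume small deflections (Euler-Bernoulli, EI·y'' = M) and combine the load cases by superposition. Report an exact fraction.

y(2) = -74873/15000000 m

Load 1 — uniform load w=13 kN/m over full span:
  y_1 = -wx(L³-2Lx²+x³)/(24EI) = -13·2·(10³-2·10·2²+2³)/(24·100000) = -377/37500 m
Load 2 — triangular load w₀=-13 kN/m (0→w₀ over full span):
  y_2 = -w₀x(7L⁴-10L²x²+3x⁴)/(360LEI) = -(-13)·2·(7·10⁴-10·10²·2²+3·2⁴)/(360·10·100000) = 1118/234375 m
Load 3 — applied couple M₀=15 kN·m at a=10/3 m (b=L-a=20/3):
  y_3 = (M₀x³/(6L)+C₁x)/EI  [x≤a] with C₁=M₀(3b²-L²)/(6L)=25/3 = (15·2³/(6·10)+(25/3)·2)/100000 = 7/37500 m
Load 4 — applied couple M₀=-15 kN·m at a=5 m (b=L-a=5):
  y_4 = (M₀x³/(6L)+C₁x)/EI  [x≤a] with C₁=M₀(3b²-L²)/(6L)=25/4 = ((-15)·2³/(6·10)+(25/4)·2)/100000 = 21/200000 m
Superposition: y = Σ y_i = -74873/15000000 m ≈ -0.004992 m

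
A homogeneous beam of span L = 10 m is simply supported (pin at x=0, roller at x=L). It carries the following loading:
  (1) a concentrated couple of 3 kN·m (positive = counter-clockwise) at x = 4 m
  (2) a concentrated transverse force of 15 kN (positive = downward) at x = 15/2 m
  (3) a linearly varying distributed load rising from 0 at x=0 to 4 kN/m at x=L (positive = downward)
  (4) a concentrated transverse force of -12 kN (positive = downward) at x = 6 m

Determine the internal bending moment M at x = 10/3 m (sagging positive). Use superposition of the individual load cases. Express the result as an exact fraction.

Load 1 — applied couple M₀=3 kN·m at a=4 m (b=L-a=6):
  M_1 = M₀x/L  [x≤a] = 3·(10/3)/10 = 1 kN·m
Load 2 — point force P=15 kN at a=15/2 m (b=L-a=5/2):
  M_2 = Pbx/L  [x≤a] = 15·(5/2)·(10/3)/10 = 25/2 kN·m
Load 3 — triangular load w₀=4 kN/m (0→w₀ over full span):
  M_3 = w₀Lx/6 - w₀x³/(6L) = 4·10·(10/3)/6 - 4·(10/3)³/(6·10) = 1600/81 kN·m
Load 4 — point force P=-12 kN at a=6 m (b=L-a=4):
  M_4 = Pbx/L  [x≤a] = (-12)·4·(10/3)/10 = -16 kN·m
Superposition: M = Σ M_i = 2795/162 kN·m ≈ 17.253086 kN·m

M(10/3) = 2795/162 kN·m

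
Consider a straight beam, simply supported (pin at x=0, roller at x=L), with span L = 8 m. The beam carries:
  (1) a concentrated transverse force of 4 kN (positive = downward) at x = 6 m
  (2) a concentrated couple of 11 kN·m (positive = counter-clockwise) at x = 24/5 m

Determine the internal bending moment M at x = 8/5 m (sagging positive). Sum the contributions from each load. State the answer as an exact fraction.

Load 1 — point force P=4 kN at a=6 m (b=L-a=2):
  M_1 = Pbx/L  [x≤a] = 4·2·(8/5)/8 = 8/5 kN·m
Load 2 — applied couple M₀=11 kN·m at a=24/5 m (b=L-a=16/5):
  M_2 = M₀x/L  [x≤a] = 11·(8/5)/8 = 11/5 kN·m
Superposition: M = Σ M_i = 19/5 kN·m ≈ 3.800000 kN·m

M(8/5) = 19/5 kN·m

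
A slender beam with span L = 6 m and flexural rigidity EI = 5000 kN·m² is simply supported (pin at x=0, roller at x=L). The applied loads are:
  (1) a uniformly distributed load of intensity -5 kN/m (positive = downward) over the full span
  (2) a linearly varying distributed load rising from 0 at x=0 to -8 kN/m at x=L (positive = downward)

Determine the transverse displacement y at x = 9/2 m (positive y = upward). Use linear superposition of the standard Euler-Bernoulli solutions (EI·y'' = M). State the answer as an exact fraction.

Load 1 — uniform load w=-5 kN/m over full span:
  y_1 = -wx(L³-2Lx²+x³)/(24EI) = -(-5)·(9/2)·(6³-2·6·(9/2)²+(9/2)³)/(24·5000) = 1539/128000 m
Load 2 — triangular load w₀=-8 kN/m (0→w₀ over full span):
  y_2 = -w₀x(7L⁴-10L²x²+3x⁴)/(360LEI) = -(-8)·(9/2)·(7·6⁴-10·6²·(9/2)²+3·(9/2)⁴)/(360·6·5000) = 3213/320000 m
Superposition: y = Σ y_i = 14121/640000 m ≈ 0.022064 m

y(9/2) = 14121/640000 m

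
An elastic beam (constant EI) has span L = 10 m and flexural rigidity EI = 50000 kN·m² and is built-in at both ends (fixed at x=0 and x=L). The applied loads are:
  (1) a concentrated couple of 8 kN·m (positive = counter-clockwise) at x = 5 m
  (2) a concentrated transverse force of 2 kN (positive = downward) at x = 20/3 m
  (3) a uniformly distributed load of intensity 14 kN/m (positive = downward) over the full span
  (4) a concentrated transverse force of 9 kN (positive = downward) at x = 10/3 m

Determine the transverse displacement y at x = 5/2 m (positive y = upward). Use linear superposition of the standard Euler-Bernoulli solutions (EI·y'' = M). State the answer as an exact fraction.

Load 1 — applied couple M₀=8 kN·m at a=5 m (b=L-a=5):
  y_1 = (R_Ax³/6 - M_Ax²/2)/EI  [x≤a] with R_A=6/5, M_A=2 = ((6/5)·(5/2)³/6 - 2·(5/2)²/2)/50000 = -1/16000 m
Load 2 — point force P=2 kN at a=20/3 m (b=L-a=10/3):
  y_2 = -Pb²x²(3aL-(3a+b)x)/(6L³EI)  [x≤a] = -2·(10/3)²·(5/2)²·(3·(20/3)·10-(3·(20/3)+(10/3))·(5/2))/(6·10³·50000) = -17/259200 m
Load 3 — uniform load w=14 kN/m over full span:
  y_3 = -wx²(L-x)²/(24EI) = -14·(5/2)²·(10-(5/2))²/(24·50000) = -21/5120 m
Load 4 — point force P=9 kN at a=10/3 m (b=L-a=20/3):
  y_4 = -Pb²x²(3aL-(3a+b)x)/(6L³EI)  [x≤a] = -9·(20/3)²·(5/2)²·(3·(10/3)·10-(3·(10/3)+(20/3))·(5/2))/(6·10³·50000) = -7/14400 m
Superposition: y = Σ y_i = -48893/10368000 m ≈ -0.004716 m

y(5/2) = -48893/10368000 m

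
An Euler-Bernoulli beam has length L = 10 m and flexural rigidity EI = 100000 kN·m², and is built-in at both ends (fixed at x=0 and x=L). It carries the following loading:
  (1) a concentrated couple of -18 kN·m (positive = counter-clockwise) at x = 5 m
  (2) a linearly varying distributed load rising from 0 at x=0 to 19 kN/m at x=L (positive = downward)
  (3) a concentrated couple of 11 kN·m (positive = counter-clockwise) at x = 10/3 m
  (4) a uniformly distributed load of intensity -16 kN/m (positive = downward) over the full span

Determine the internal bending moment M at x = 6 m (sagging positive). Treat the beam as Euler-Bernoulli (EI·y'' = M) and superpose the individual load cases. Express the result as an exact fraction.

M(6) = -153/10 kN·m

Load 1 — applied couple M₀=-18 kN·m at a=5 m (b=L-a=5):
  M_1 = R_Ax - M_A - M₀  [x>a] with R_A=-27/10, M_A=-9/2 = (-27/10)·6 - (-9/2) - (-18) = 63/10 kN·m
Load 2 — triangular load w₀=19 kN/m (0→w₀ over full span):
  M_2 = 3w₀Lx/20 - w₀L²/30 - w₀x³/(6L) = 3·19·10·6/20 - 19·10²/30 - 19·6³/(6·10) = 589/15 kN·m
Load 3 — applied couple M₀=11 kN·m at a=10/3 m (b=L-a=20/3):
  M_3 = R_Ax - M_A - M₀  [x>a] with R_A=22/15, M_A=0 = (22/15)·6 - 0 - 11 = -11/5 kN·m
Load 4 — uniform load w=-16 kN/m over full span:
  M_4 = wLx/2 - wL²/12 - wx²/2 = (-16)·10·6/2 - (-16)·10²/12 - (-16)·6²/2 = -176/3 kN·m
Superposition: M = Σ M_i = -153/10 kN·m ≈ -15.300000 kN·m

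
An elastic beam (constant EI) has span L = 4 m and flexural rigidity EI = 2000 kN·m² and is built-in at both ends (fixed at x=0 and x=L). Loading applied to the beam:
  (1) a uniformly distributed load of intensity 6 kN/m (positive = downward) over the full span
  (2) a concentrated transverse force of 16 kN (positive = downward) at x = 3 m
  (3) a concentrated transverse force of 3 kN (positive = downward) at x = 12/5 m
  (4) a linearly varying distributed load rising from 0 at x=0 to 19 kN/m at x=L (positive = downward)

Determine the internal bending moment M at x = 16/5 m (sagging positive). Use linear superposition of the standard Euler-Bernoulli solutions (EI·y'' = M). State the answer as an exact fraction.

Load 1 — uniform load w=6 kN/m over full span:
  M_1 = wLx/2 - wL²/12 - wx²/2 = 6·4·(16/5)/2 - 6·4²/12 - 6·(16/5)²/2 = -8/25 kN·m
Load 2 — point force P=16 kN at a=3 m (b=L-a=1):
  M_2 = Pa²(a+3b)(L-x)/L³ - Pa²b/L²  [x>a] = 16·3²·(3+3·1)·(4-(16/5))/4³ - 16·3²·1/4² = 9/5 kN·m
Load 3 — point force P=3 kN at a=12/5 m (b=L-a=8/5):
  M_3 = Pa²(a+3b)(L-x)/L³ - Pa²b/L²  [x>a] = 3·(12/5)²·((12/5)+3·(8/5))·(4-(16/5))/4³ - 3·(12/5)²·(8/5)/4² = -108/625 kN·m
Load 4 — triangular load w₀=19 kN/m (0→w₀ over full span):
  M_4 = 3w₀Lx/20 - w₀L²/30 - w₀x³/(6L) = 3·19·4·(16/5)/20 - 19·4²/30 - 19·(16/5)³/(6·4) = 152/375 kN·m
Superposition: M = Σ M_i = 3211/1875 kN·m ≈ 1.712533 kN·m

M(16/5) = 3211/1875 kN·m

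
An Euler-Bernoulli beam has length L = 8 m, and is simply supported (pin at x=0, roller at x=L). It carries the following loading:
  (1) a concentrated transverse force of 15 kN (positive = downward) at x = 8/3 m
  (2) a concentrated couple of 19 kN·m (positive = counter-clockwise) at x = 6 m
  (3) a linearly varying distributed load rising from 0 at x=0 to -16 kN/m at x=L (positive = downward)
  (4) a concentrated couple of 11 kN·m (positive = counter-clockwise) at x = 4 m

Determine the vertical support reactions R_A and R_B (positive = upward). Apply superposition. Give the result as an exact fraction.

R_A = -91/12 kN, R_B = -497/12 kN

Load 1 — point force P=15 kN at a=8/3 m (b=L-a=16/3):
  R_A = Pb/L = 15·(16/3)/8 = 10 kN
  R_B = Pa/L = 15·(8/3)/8 = 5 kN
Load 2 — applied couple M₀=19 kN·m at a=6 m (b=L-a=2):
  R_A = M₀/L = 19/8 kN
  R_B = -M₀/L = -19/8 kN
Load 3 — triangular load w₀=-16 kN/m (0→w₀ over full span):
  R_A = w₀L/6 = (-16)·8/6 = -64/3 kN
  R_B = w₀L/3 = (-16)·8/3 = -128/3 kN
Load 4 — applied couple M₀=11 kN·m at a=4 m (b=L-a=4):
  R_A = M₀/L = 11/8 kN
  R_B = -M₀/L = -11/8 kN
Superposition: R_A = -91/12 kN, R_B = -497/12 kN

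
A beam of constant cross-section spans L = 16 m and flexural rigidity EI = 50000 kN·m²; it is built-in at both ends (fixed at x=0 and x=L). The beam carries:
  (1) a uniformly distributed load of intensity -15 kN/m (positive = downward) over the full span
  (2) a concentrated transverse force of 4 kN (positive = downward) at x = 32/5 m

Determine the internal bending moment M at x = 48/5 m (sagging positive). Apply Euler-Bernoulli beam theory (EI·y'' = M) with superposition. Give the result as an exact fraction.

Load 1 — uniform load w=-15 kN/m over full span:
  M_1 = wLx/2 - wL²/12 - wx²/2 = (-15)·16·(48/5)/2 - (-15)·16²/12 - (-15)·(48/5)²/2 = -704/5 kN·m
Load 2 — point force P=4 kN at a=32/5 m (b=L-a=48/5):
  M_2 = Pa²(a+3b)(L-x)/L³ - Pa²b/L²  [x>a] = 4·(32/5)²·((32/5)+3·(48/5))·(16-(48/5))/16³ - 4·(32/5)²·(48/5)/16² = 1792/625 kN·m
Superposition: M = Σ M_i = -86208/625 kN·m ≈ -137.932800 kN·m

M(48/5) = -86208/625 kN·m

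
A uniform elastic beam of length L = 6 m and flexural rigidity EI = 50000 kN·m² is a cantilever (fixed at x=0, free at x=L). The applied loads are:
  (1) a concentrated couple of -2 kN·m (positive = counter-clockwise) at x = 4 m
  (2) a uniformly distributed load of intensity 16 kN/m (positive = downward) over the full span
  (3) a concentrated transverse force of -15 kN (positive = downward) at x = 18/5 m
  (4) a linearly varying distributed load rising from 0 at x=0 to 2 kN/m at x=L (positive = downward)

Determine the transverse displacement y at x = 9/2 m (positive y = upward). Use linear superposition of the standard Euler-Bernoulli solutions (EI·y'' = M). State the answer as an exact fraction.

y(9/2) = -10160741/320000000 m

Load 1 — applied couple M₀=-2 kN·m at a=4 m (b=L-a=2):
  y_1 = M₀a(2x-a)/(2EI)  [x>a] = (-2)·4·(2·(9/2)-4)/(2·50000) = -1/2500 m
Load 2 — uniform load w=16 kN/m over full span:
  y_2 = -wx²(x²-4Lx+6L²)/(24EI) = -16·(9/2)²·((9/2)²-4·6·(9/2)+6·6²)/(24·50000) = -13851/400000 m
Load 3 — point force P=-15 kN at a=18/5 m (b=L-a=12/5):
  y_3 = -Pa²(3x-a)/(6EI)  [x>a] = -(-15)·(18/5)²·(3·(9/2)-(18/5))/(6·50000) = 8019/1250000 m
Load 4 — triangular load w₀=2 kN/m (0→w₀ over full span):
  y_4 = (w₀Lx³/12-w₀L²x²/6-w₀x⁵/(120L))/EI = (2·6·(9/2)³/12-2·6²·(9/2)²/6-2·(9/2)⁵/(120·6))/50000 = -200961/64000000 m
Superposition: y = Σ y_i = -10160741/320000000 m ≈ -0.031752 m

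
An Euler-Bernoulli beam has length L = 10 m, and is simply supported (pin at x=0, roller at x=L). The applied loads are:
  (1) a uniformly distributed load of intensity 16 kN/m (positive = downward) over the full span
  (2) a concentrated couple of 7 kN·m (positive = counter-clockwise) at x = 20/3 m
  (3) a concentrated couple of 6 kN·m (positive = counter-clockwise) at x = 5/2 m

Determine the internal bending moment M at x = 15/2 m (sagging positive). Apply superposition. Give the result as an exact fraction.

M(15/2) = 587/4 kN·m

Load 1 — uniform load w=16 kN/m over full span:
  M_1 = wx(L-x)/2 = 16·(15/2)·(10-(15/2))/2 = 150 kN·m
Load 2 — applied couple M₀=7 kN·m at a=20/3 m (b=L-a=10/3):
  M_2 = M₀x/L - M₀  [x>a] = 7·(15/2)/10 - 7 = -7/4 kN·m
Load 3 — applied couple M₀=6 kN·m at a=5/2 m (b=L-a=15/2):
  M_3 = M₀x/L - M₀  [x>a] = 6·(15/2)/10 - 6 = -3/2 kN·m
Superposition: M = Σ M_i = 587/4 kN·m ≈ 146.750000 kN·m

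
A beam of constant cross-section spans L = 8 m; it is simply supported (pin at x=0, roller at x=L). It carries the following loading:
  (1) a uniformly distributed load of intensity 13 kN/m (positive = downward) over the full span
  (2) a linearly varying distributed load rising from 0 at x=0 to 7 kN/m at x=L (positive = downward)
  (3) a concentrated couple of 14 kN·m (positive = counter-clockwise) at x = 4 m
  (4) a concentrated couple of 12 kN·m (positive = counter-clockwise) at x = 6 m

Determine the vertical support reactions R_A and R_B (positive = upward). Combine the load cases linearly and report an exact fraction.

R_A = 775/12 kN, R_B = 809/12 kN

Load 1 — uniform load w=13 kN/m over full span:
  R_A = wL/2 = 13·8/2 = 52 kN
  R_B = wL/2 = 13·8/2 = 52 kN
Load 2 — triangular load w₀=7 kN/m (0→w₀ over full span):
  R_A = w₀L/6 = 7·8/6 = 28/3 kN
  R_B = w₀L/3 = 7·8/3 = 56/3 kN
Load 3 — applied couple M₀=14 kN·m at a=4 m (b=L-a=4):
  R_A = M₀/L = 14/8 = 7/4 kN
  R_B = -M₀/L = -14/8 = -7/4 kN
Load 4 — applied couple M₀=12 kN·m at a=6 m (b=L-a=2):
  R_A = M₀/L = 12/8 = 3/2 kN
  R_B = -M₀/L = -12/8 = -3/2 kN
Superposition: R_A = 775/12 kN, R_B = 809/12 kN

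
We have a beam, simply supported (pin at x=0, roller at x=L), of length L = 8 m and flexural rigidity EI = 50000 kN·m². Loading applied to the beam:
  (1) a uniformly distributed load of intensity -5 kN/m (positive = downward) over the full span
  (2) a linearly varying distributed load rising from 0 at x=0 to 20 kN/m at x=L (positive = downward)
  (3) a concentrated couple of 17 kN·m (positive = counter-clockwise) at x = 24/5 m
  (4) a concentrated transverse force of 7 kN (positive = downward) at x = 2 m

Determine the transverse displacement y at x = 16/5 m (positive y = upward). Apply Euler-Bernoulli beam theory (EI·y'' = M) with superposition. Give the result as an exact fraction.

Load 1 — uniform load w=-5 kN/m over full span:
  y_1 = -wx(L³-2Lx²+x³)/(24EI) = -(-5)·(16/5)·(8³-2·8·(16/5)²+(16/5)³)/(24·50000) = 1984/390625 m
Load 2 — triangular load w₀=20 kN/m (0→w₀ over full span):
  y_2 = -w₀x(7L⁴-10L²x²+3x⁴)/(360LEI) = -20·(16/5)·(7·8⁴-10·8²·(16/5)²+3·(16/5)⁴)/(360·8·50000) = -292096/29296875 m
Load 3 — applied couple M₀=17 kN·m at a=24/5 m (b=L-a=16/5):
  y_3 = (M₀x³/(6L)+C₁x)/EI  [x≤a] with C₁=M₀(3b²-L²)/(6L)=-884/75 = (17·(16/5)³/(6·8)+(-884/75)·(16/5))/50000 = -204/390625 m
Load 4 — point force P=7 kN at a=2 m (b=L-a=6):
  y_4 = -Pa(L-x)(2Lx-a²-x²)/(6LEI)  [x>a] = -7·2·(8-(16/5))·(2·8·(16/5)-2²-(16/5)²)/(6·8·50000) = -1617/1562500 m
Superposition: y = Σ y_i = -755659/117187500 m ≈ -0.006448 m

y(16/5) = -755659/117187500 m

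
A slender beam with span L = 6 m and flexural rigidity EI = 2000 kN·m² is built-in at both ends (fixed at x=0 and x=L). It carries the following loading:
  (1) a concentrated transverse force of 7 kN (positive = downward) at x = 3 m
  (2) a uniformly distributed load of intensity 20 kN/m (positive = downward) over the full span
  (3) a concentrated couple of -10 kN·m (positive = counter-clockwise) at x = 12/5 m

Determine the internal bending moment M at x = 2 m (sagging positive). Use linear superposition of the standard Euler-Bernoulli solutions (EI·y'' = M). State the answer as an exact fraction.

Load 1 — point force P=7 kN at a=3 m (b=L-a=3):
  M_1 = Pb²(3a+b)x/L³ - Pab²/L²  [x≤a] = 7·3²·(3·3+3)·2/6³ - 7·3·3²/6² = 7/4 kN·m
Load 2 — uniform load w=20 kN/m over full span:
  M_2 = wLx/2 - wL²/12 - wx²/2 = 20·6·2/2 - 20·6²/12 - 20·2²/2 = 20 kN·m
Load 3 — applied couple M₀=-10 kN·m at a=12/5 m (b=L-a=18/5):
  M_3 = R_Ax - M_A  [x≤a] with R_A=-12/5, M_A=-6/5 = (-12/5)·2 - (-6/5) = -18/5 kN·m
Superposition: M = Σ M_i = 363/20 kN·m ≈ 18.150000 kN·m

M(2) = 363/20 kN·m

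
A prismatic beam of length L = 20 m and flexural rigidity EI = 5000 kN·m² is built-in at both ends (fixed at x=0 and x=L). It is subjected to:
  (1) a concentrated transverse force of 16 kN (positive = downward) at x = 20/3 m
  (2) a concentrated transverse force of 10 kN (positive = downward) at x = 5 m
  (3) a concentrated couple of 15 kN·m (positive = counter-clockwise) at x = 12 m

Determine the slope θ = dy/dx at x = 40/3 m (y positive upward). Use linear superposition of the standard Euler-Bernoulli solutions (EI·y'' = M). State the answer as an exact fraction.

θ(40/3) = 12833/607500 rad

Load 1 — point force P=16 kN at a=20/3 m (b=L-a=40/3):
  θ_1 = Pa²(L-x)(2bL-(3b+a)(L-x))/(2L³EI)  [x>a] = 16·(20/3)²·(20-(40/3))·(2·(40/3)·20-(3·(40/3)+(20/3))·(20-(40/3)))/(2·20³·5000) = 16/1215 rad
Load 2 — point force P=10 kN at a=5 m (b=L-a=15):
  θ_2 = Pa²(L-x)(2bL-(3b+a)(L-x))/(2L³EI)  [x>a] = 10·5²·(20-(40/3))·(2·15·20-(3·15+5)·(20-(40/3)))/(2·20³·5000) = 1/180 rad
Load 3 — applied couple M₀=15 kN·m at a=12 m (b=L-a=8):
  θ_3 = (R_Ax²/2 - M_Ax - M₀(x-a))/EI  [x>a] with R_A=27/25, M_A=24/5 = ((27/25)·(40/3)²/2 - (24/5)·(40/3) - 15·((40/3)-12))/5000 = 3/1250 rad
Superposition: θ = Σ θ_i = 12833/607500 rad ≈ 0.021124 rad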